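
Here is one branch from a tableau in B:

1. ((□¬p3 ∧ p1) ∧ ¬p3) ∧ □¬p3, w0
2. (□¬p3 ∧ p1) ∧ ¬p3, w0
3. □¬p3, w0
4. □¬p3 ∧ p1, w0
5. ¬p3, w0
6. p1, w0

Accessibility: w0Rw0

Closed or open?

Open

No atom appears with both signs at the same world.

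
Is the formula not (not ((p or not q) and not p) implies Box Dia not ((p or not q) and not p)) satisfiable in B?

Unsatisfiable (every branch closes)

1. not (not ((p or not q) and not p) implies Box Dia not ((p or not q) and not p)), 0
2. not ((p or not q) and not p), 0   [neg-implies-rule on 1]
3. not Box Dia not ((p or not q) and not p), 0   [neg-implies-rule on 1]
4. not (p or not q), 0   [neg-and-rule on 2 (branches; this branch)]
5. not p, 0   [neg-or-rule on 4]
6. q, 0   [neg-or-rule on 4]
7. not Dia not ((p or not q) and not p), 1   [neg-Box-rule on 3: fresh world 1, 0R1]
8. (p or not q) and not p, 0   [neg-Dia-rule on 7 via 1R0]
9. p or not q, 0   [and-rule on 8]
10. (p or not q) and not p, 1   [neg-Dia-rule on 7 via 1R1]
11. p or not q, 1   [and-rule on 10]
12. not p, 1   [and-rule on 10]
13. not q, 0   [or-rule on 9 (branches; this branch)]
Accessibility: 0R0, 0R1, 1R0, 1R1
Branch closes: q and not q both at 0.
Every branch closes; the branch above is one of them.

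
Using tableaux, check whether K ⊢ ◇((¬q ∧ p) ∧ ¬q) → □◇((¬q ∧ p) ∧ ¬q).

Not valid

Tableau for the negation ¬(◇((¬q ∧ p) ∧ ¬q) → □◇((¬q ∧ p) ∧ ¬q)):
1. ¬(◇((¬q ∧ p) ∧ ¬q) → □◇((¬q ∧ p) ∧ ¬q)), u
2. ◇((¬q ∧ p) ∧ ¬q), u
3. ¬□◇((¬q ∧ p) ∧ ¬q), u
4. (¬q ∧ p) ∧ ¬q, v
5. ¬q ∧ p, v
6. ¬q, v
7. p, v
8. ¬◇((¬q ∧ p) ∧ ¬q), w
Accessibility: uRv, uRw
The negation has an open branch (countermodel exists).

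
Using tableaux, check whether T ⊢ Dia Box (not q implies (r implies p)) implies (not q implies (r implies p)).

Tableau for the negation not (Dia Box (not q implies (r implies p)) implies (not q implies (r implies p))):
1. not (Dia Box (not q implies (r implies p)) implies (not q implies (r implies p))), u
2. Dia Box (not q implies (r implies p)), u
3. not (not q implies (r implies p)), u
4. not q, u
5. not (r implies p), u
6. r, u
7. not p, u
8. Box (not q implies (r implies p)), v
9. not q implies (r implies p), v
10. r implies p, v
11. p, v
Accessibility: uRu, uRv, vRv
The negation has an open branch (countermodel exists).

Invalid (countermodel exists)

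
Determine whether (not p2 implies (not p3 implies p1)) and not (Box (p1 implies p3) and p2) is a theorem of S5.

Invalid (countermodel exists)

Tableau for the negation not ((not p2 implies (not p3 implies p1)) and not (Box (p1 implies p3) and p2)):
1. not ((not p2 implies (not p3 implies p1)) and not (Box (p1 implies p3) and p2)), 0
2. Box (p1 implies p3) and p2, 0
3. Box (p1 implies p3), 0
4. p2, 0
5. p1 implies p3, 0
6. p3, 0
Accessibility: 0R0
The negation has an open branch (countermodel exists).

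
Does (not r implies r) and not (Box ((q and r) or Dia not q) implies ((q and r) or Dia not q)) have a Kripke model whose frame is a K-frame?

1. (not r implies r) and not (Box ((q and r) or Dia not q) implies ((q and r) or Dia not q)), u
2. not r implies r, u   [and-rule on 1]
3. not (Box ((q and r) or Dia not q) implies ((q and r) or Dia not q)), u   [and-rule on 1]
4. Box ((q and r) or Dia not q), u   [neg-implies-rule on 3]
5. not ((q and r) or Dia not q), u   [neg-implies-rule on 3]
6. not (q and r), u   [neg-or-rule on 5]
7. not Dia not q, u   [neg-or-rule on 5]
8. r, u   [implies-rule on 2 (branches; this branch)]
9. not q, u   [neg-and-rule on 6 (branches; this branch)]

Satisfiable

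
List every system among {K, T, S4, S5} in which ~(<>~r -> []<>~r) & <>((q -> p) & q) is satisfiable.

S5-tableau for the formula:
1. ~(<>~r -> []<>~r) & <>((q -> p) & q), w0
2. ~(<>~r -> []<>~r), w0   [&-rule on 1]
3. <>((q -> p) & q), w0   [&-rule on 1]
4. <>~r, w0   [~->-rule on 2]
5. ~[]<>~r, w0   [~->-rule on 2]
6. (q -> p) & q, w1   [<>-rule on 3: fresh world w1, w0Rw1]
7. q -> p, w1   [&-rule on 6]
8. q, w1   [&-rule on 6]
9. p, w1   [->-rule on 7 (branches; this branch)]
10. ~r, w2   [<>-rule on 4: fresh world w2, w0Rw2]
11. ~<>~r, w3   [~[]-rule on 5: fresh world w3, w0Rw3]
12. r, w0   [~<>-rule on 11 via w3Rw0]
13. r, w1   [~<>-rule on 11 via w3Rw1]
14. r, w2   [~<>-rule on 11 via w3Rw2]
Accessibility: w0Rw0, w0Rw1, w0Rw2, w0Rw3, w1Rw0, w1Rw1, w1Rw2, w1Rw3, w2Rw0, w2Rw1, w2Rw2, w2Rw3, w3Rw0, w3Rw1, w3Rw2, w3Rw3
Branch closes: r and ~r both at w2.
Every branch closes (one shown): unsatisfiable in S5.
S4-tableau for the formula:
1. ~(<>~r -> []<>~r) & <>((q -> p) & q), w0
2. ~(<>~r -> []<>~r), w0   [&-rule on 1]
3. <>((q -> p) & q), w0   [&-rule on 1]
4. <>~r, w0   [~->-rule on 2]
5. ~[]<>~r, w0   [~->-rule on 2]
6. (q -> p) & q, w1   [<>-rule on 3: fresh world w1, w0Rw1]
7. q -> p, w1   [&-rule on 6]
8. q, w1   [&-rule on 6]
9. p, w1   [->-rule on 7 (branches; this branch)]
10. ~r, w2   [<>-rule on 4: fresh world w2, w0Rw2]
11. ~<>~r, w3   [~[]-rule on 5: fresh world w3, w0Rw3]
12. r, w3   [~<>-rule on 11 via w3Rw3]
Accessibility: w0Rw0, w0Rw1, w0Rw2, w0Rw3, w1Rw1, w2Rw2, w3Rw3
Complete open branch: satisfiable in S4, hence also in K, T (this S4-model is also a K-model and a T-model).

K, T, S4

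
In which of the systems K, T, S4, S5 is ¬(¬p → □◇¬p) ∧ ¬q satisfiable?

K, T, S4

S4-tableau for the formula:
1. ¬(¬p → □◇¬p) ∧ ¬q, w0
2. ¬(¬p → □◇¬p), w0   [∧-rule on 1]
3. ¬q, w0   [∧-rule on 1]
4. ¬p, w0   [¬→-rule on 2]
5. ¬□◇¬p, w0   [¬→-rule on 2]
6. ¬◇¬p, w1   [¬□-rule on 5: fresh world w1, w0Rw1]
7. p, w1   [¬◇-rule on 6 via w1Rw1]
Accessibility: w0Rw0, w0Rw1, w1Rw1
Complete open branch: satisfiable in S4, hence also in K, T (this S4-model is also a K-model and a T-model).
S5-tableau for the formula:
1. ¬(¬p → □◇¬p) ∧ ¬q, w0
2. ¬(¬p → □◇¬p), w0   [∧-rule on 1]
3. ¬q, w0   [∧-rule on 1]
4. ¬p, w0   [¬→-rule on 2]
5. ¬□◇¬p, w0   [¬→-rule on 2]
6. ¬◇¬p, w1   [¬□-rule on 5: fresh world w1, w0Rw1]
7. p, w0   [¬◇-rule on 6 via w1Rw0]
Accessibility: w0Rw0, w0Rw1, w1Rw0, w1Rw1
Branch closes: p and ¬p both at w0.
Every branch closes (one shown): unsatisfiable in S5.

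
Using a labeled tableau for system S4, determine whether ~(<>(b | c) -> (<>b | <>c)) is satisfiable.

Unsatisfiable (every branch closes)

1. ~(<>(b | c) -> (<>b | <>c)), 0
2. <>(b | c), 0
3. ~(<>b | <>c), 0
4. ~<>b, 0
5. ~<>c, 0
6. ~b, 0
7. ~c, 0
8. b | c, 1
9. ~b, 1
10. ~c, 1
11. c, 1
Accessibility: 0R0, 0R1, 1R1
Branch closes: c and ~c both at 1.
All branches of the tableau close; one closing branch shown above.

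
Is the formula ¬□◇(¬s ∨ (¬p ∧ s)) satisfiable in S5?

1. ¬□◇(¬s ∨ (¬p ∧ s)), u
2. ¬◇(¬s ∨ (¬p ∧ s)), v
3. ¬(¬s ∨ (¬p ∧ s)), u
4. s, u
5. ¬(¬p ∧ s), u
6. ¬(¬s ∨ (¬p ∧ s)), v
7. s, v
8. ¬(¬p ∧ s), v
9. p, u
10. p, v
Accessibility: uRu, uRv, vRu, vRv

Satisfiable (open branch found)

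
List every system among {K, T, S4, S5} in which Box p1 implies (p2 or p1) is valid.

K-tableau for the negation not (Box p1 implies (p2 or p1)):
1. not (Box p1 implies (p2 or p1)), u
2. Box p1, u   [neg-implies-rule on 1]
3. not (p2 or p1), u   [neg-implies-rule on 1]
4. not p2, u   [neg-or-rule on 3]
5. not p1, u   [neg-or-rule on 3]
Complete open branch: countermodel on a K-frame, so not valid in K.
T-tableau for the negation not (Box p1 implies (p2 or p1)):
1. not (Box p1 implies (p2 or p1)), u
2. Box p1, u   [neg-implies-rule on 1]
3. not (p2 or p1), u   [neg-implies-rule on 1]
4. not p2, u   [neg-or-rule on 3]
5. not p1, u   [neg-or-rule on 3]
6. p1, u   [Box-rule on 2 via uRu]
Accessibility: uRu
Branch closes: p1 and not p1 both at u.
Every branch closes (one shown): valid in T, hence also in S4, S5 (every theorem of T is a theorem of S4 and S5).

T, S4, S5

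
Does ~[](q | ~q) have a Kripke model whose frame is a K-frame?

Unsatisfiable

1. ~[](q | ~q), w0
2. ~(q | ~q), w1   [~[]-rule on 1: fresh world w1, w0Rw1]
3. ~q, w1   [~|-rule on 2]
4. q, w1   [~|-rule on 2]
Accessibility: w0Rw1
Branch closes: q and ~q both at w1.
Every branch closes; the branch above is one of them.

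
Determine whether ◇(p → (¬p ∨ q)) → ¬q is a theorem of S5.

Not valid

Tableau for the negation ¬(◇(p → (¬p ∨ q)) → ¬q):
1. ¬(◇(p → (¬p ∨ q)) → ¬q), w0
2. ◇(p → (¬p ∨ q)), w0
3. q, w0
4. p → (¬p ∨ q), w1
5. ¬p ∨ q, w1
6. q, w1
Accessibility: w0Rw0, w0Rw1, w1Rw0, w1Rw1
The negation has an open branch (countermodel exists).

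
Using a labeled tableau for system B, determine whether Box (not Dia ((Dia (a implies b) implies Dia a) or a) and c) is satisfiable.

Satisfiable

1. Box (not Dia ((Dia (a implies b) implies Dia a) or a) and c), u
2. not Dia ((Dia (a implies b) implies Dia a) or a) and c, u
3. not Dia ((Dia (a implies b) implies Dia a) or a), u
4. c, u
5. not ((Dia (a implies b) implies Dia a) or a), u
6. not (Dia (a implies b) implies Dia a), u
7. not a, u
8. Dia (a implies b), u
9. not Dia a, u
10. a implies b, v
11. not Dia ((Dia (a implies b) implies Dia a) or a) and c, v
12. not Dia ((Dia (a implies b) implies Dia a) or a), v
13. c, v
14. not ((Dia (a implies b) implies Dia a) or a), v
15. not (Dia (a implies b) implies Dia a), v
16. not a, v
17. Dia (a implies b), v
18. not Dia a, v
19. b, v
20. a implies b, w
21. not ((Dia (a implies b) implies Dia a) or a), w
22. not (Dia (a implies b) implies Dia a), w
23. not a, w
24. Dia (a implies b), w
25. not Dia a, w
26. b, w
27. a implies b, x
28. not a, x
29. b, x
Accessibility: uRu, uRv, vRu, vRv, vRw, wRv, wRw, wRx, xRw, xRx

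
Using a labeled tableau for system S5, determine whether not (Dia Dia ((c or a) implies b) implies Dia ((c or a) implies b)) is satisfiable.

1. not (Dia Dia ((c or a) implies b) implies Dia ((c or a) implies b)), u
2. Dia Dia ((c or a) implies b), u
3. not Dia ((c or a) implies b), u
4. not ((c or a) implies b), u
5. c or a, u
6. not b, u
7. a, u
8. Dia ((c or a) implies b), v
9. not ((c or a) implies b), v
10. c or a, v
11. not b, v
12. a, v
13. (c or a) implies b, w
14. not ((c or a) implies b), w
15. c or a, w
16. not b, w
17. not (c or a), w
18. not c, w
19. not a, w
20. a, w
Accessibility: uRu, uRv, uRw, vRu, vRv, vRw, wRu, wRv, wRw
Branch closes: a and not a both at w.
(One branch shown.) All branches close.

Unsatisfiable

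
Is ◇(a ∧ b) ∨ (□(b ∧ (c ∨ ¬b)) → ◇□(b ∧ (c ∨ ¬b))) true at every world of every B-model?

Tableau for the negation ¬(◇(a ∧ b) ∨ (□(b ∧ (c ∨ ¬b)) → ◇□(b ∧ (c ∨ ¬b)))):
1. ¬(◇(a ∧ b) ∨ (□(b ∧ (c ∨ ¬b)) → ◇□(b ∧ (c ∨ ¬b)))), 0
2. ¬◇(a ∧ b), 0   [¬∨-rule on 1]
3. ¬(□(b ∧ (c ∨ ¬b)) → ◇□(b ∧ (c ∨ ¬b))), 0   [¬∨-rule on 1]
4. □(b ∧ (c ∨ ¬b)), 0   [¬→-rule on 3]
5. ¬◇□(b ∧ (c ∨ ¬b)), 0   [¬→-rule on 3]
6. ¬(a ∧ b), 0   [¬◇-rule on 2 via 0R0]
7. b ∧ (c ∨ ¬b), 0   [□-rule on 4 via 0R0]
8. b, 0   [∧-rule on 7]
9. c ∨ ¬b, 0   [∧-rule on 7]
10. ¬□(b ∧ (c ∨ ¬b)), 0   [¬◇-rule on 5 via 0R0]
11. ¬a, 0   [¬∧-rule on 6 (branches; this branch)]
12. c, 0   [∨-rule on 9 (branches; this branch)]
13. ¬(b ∧ (c ∨ ¬b)), 1   [¬□-rule on 10: fresh world 1, 0R1]
14. ¬(a ∧ b), 1   [¬◇-rule on 2 via 0R1]
15. b ∧ (c ∨ ¬b), 1   [□-rule on 4 via 0R1]
16. b, 1   [∧-rule on 15]
17. c ∨ ¬b, 1   [∧-rule on 15]
18. ¬□(b ∧ (c ∨ ¬b)), 1   [¬◇-rule on 5 via 0R1]
19. ¬(c ∨ ¬b), 1   [¬∧-rule on 13 (branches; this branch)]
20. ¬c, 1   [¬∨-rule on 19]
21. ¬a, 1   [¬∧-rule on 14 (branches; this branch)]
22. ¬b, 1   [∨-rule on 17 (branches; this branch)]
Accessibility: 0R0, 0R1, 1R0, 1R1
Branch closes: b and ¬b both at 1.
All branches of the negation close; one closing branch shown above.

Valid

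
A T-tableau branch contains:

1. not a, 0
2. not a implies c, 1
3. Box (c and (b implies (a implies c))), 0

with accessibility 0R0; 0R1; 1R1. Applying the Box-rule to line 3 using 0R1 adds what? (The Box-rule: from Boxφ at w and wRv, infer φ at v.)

c and (b implies (a implies c)), 1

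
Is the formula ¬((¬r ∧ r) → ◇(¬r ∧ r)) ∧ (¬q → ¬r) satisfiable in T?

Unsatisfiable

1. ¬((¬r ∧ r) → ◇(¬r ∧ r)) ∧ (¬q → ¬r), u
2. ¬((¬r ∧ r) → ◇(¬r ∧ r)), u
3. ¬q → ¬r, u
4. ¬r ∧ r, u
5. ¬◇(¬r ∧ r), u
6. ¬r, u
7. r, u
Accessibility: uRu
Branch closes: r and ¬r both at u.
Every branch closes; the branch above is one of them.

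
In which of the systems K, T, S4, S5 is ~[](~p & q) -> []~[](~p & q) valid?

S5

S4-tableau for the negation ~(~[](~p & q) -> []~[](~p & q)):
1. ~(~[](~p & q) -> []~[](~p & q)), u
2. ~[](~p & q), u
3. ~[]~[](~p & q), u
4. ~(~p & q), v
5. ~q, v
6. [](~p & q), w
7. ~p & q, w
8. ~p, w
9. q, w
Accessibility: uRu, uRv, uRw, vRv, wRw
Complete open branch: countermodel on an S4-frame, so not valid in S4, nor in K, T (the same frame is also a K-frame and a T-frame).
S5-tableau for the negation ~(~[](~p & q) -> []~[](~p & q)):
1. ~(~[](~p & q) -> []~[](~p & q)), u
2. ~[](~p & q), u
3. ~[]~[](~p & q), u
4. ~(~p & q), v
5. ~q, v
6. [](~p & q), w
7. ~p & q, u
8. ~p, u
9. q, u
10. ~p & q, v
11. ~p, v
12. q, v
Accessibility: uRu, uRv, uRw, vRu, vRv, vRw, wRu, wRv, wRw
Branch closes: q and ~q both at v.
Every branch closes (one shown): valid in S5.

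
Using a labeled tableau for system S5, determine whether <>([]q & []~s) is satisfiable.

Yes, satisfiable

1. <>([]q & []~s), 0
2. []q & []~s, 1   [<>-rule on 1: fresh world 1, 0R1]
3. []q, 1   [&-rule on 2]
4. []~s, 1   [&-rule on 2]
5. q, 0   [[]-rule on 3 via 1R0]
6. q, 1   [[]-rule on 3 via 1R1]
7. ~s, 0   [[]-rule on 4 via 1R0]
8. ~s, 1   [[]-rule on 4 via 1R1]
Accessibility: 0R0, 0R1, 1R0, 1R1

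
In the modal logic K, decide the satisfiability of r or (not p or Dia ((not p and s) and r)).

1. r or (not p or Dia ((not p and s) and r)), 0
2. not p or Dia ((not p and s) and r), 0
3. Dia ((not p and s) and r), 0
4. (not p and s) and r, 1
5. not p and s, 1
6. r, 1
7. not p, 1
8. s, 1
Accessibility: 0R1

Yes, satisfiable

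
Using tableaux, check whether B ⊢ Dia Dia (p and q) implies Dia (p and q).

Tableau for the negation not (Dia Dia (p and q) implies Dia (p and q)):
1. not (Dia Dia (p and q) implies Dia (p and q)), w0
2. Dia Dia (p and q), w0
3. not Dia (p and q), w0
4. not (p and q), w0
5. not q, w0
6. Dia (p and q), w1
7. not (p and q), w1
8. not q, w1
9. p and q, w2
10. p, w2
11. q, w2
Accessibility: w0Rw0, w0Rw1, w1Rw0, w1Rw1, w1Rw2, w2Rw1, w2Rw2
The negation has an open branch (countermodel exists).

No, not valid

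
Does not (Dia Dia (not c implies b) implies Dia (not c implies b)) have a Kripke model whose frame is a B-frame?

Satisfiable

1. not (Dia Dia (not c implies b) implies Dia (not c implies b)), u
2. Dia Dia (not c implies b), u   [neg-implies-rule on 1]
3. not Dia (not c implies b), u   [neg-implies-rule on 1]
4. not (not c implies b), u   [neg-Dia-rule on 3 via uRu]
5. not c, u   [neg-implies-rule on 4]
6. not b, u   [neg-implies-rule on 4]
7. Dia (not c implies b), v   [Dia-rule on 2: fresh world v, uRv]
8. not (not c implies b), v   [neg-Dia-rule on 3 via uRv]
9. not c, v   [neg-implies-rule on 8]
10. not b, v   [neg-implies-rule on 8]
11. not c implies b, w   [Dia-rule on 7: fresh world w, vRw]
12. b, w   [implies-rule on 11 (branches; this branch)]
Accessibility: uRu, uRv, vRu, vRv, vRw, wRv, wRw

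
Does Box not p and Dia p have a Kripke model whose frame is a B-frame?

1. Box not p and Dia p, 0
2. Box not p, 0
3. Dia p, 0
4. not p, 0
5. p, 1
6. not p, 1
Accessibility: 0R0, 0R1, 1R0, 1R1
Branch closes: p and not p both at 1.
(One branch shown.) All branches close.

Unsatisfiable (every branch closes)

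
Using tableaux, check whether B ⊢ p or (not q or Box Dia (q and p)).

Tableau for the negation not (p or (not q or Box Dia (q and p))):
1. not (p or (not q or Box Dia (q and p))), u
2. not p, u
3. not (not q or Box Dia (q and p)), u
4. q, u
5. not Box Dia (q and p), u
6. not Dia (q and p), v
7. not (q and p), u
8. not (q and p), v
9. not p, v
Accessibility: uRu, uRv, vRu, vRv
The negation has an open branch (countermodel exists).

Invalid (countermodel exists)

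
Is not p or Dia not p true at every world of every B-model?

Tableau for the negation not (not p or Dia not p):
1. not (not p or Dia not p), u
2. p, u   [neg-or-rule on 1]
3. not Dia not p, u   [neg-or-rule on 1]
Accessibility: uRu
The negation has an open branch (countermodel exists).

No, not valid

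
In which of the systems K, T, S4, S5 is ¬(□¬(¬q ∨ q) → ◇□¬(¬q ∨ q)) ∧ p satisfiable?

T-tableau for the formula:
1. ¬(□¬(¬q ∨ q) → ◇□¬(¬q ∨ q)) ∧ p, w0
2. ¬(□¬(¬q ∨ q) → ◇□¬(¬q ∨ q)), w0
3. p, w0
4. □¬(¬q ∨ q), w0
5. ¬◇□¬(¬q ∨ q), w0
6. ¬(¬q ∨ q), w0
7. q, w0
8. ¬q, w0
Accessibility: w0Rw0
Branch closes: q and ¬q both at w0.
Every branch closes (one shown): unsatisfiable in T, hence also in S4, S5 (every S4/S5-frame is a T-frame).
K-tableau for the formula:
1. ¬(□¬(¬q ∨ q) → ◇□¬(¬q ∨ q)) ∧ p, w0
2. ¬(□¬(¬q ∨ q) → ◇□¬(¬q ∨ q)), w0
3. p, w0
4. □¬(¬q ∨ q), w0
5. ¬◇□¬(¬q ∨ q), w0
Complete open branch: satisfiable in K.

K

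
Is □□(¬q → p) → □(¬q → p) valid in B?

Tableau for the negation ¬(□□(¬q → p) → □(¬q → p)):
1. ¬(□□(¬q → p) → □(¬q → p)), w0
2. □□(¬q → p), w0   [¬→-rule on 1]
3. ¬□(¬q → p), w0   [¬→-rule on 1]
4. □(¬q → p), w0   [□-rule on 2 via w0Rw0]
5. ¬q → p, w0   [□-rule on 4 via w0Rw0]
6. p, w0   [→-rule on 5 (branches; this branch)]
7. ¬(¬q → p), w1   [¬□-rule on 3: fresh world w1, w0Rw1]
8. ¬q, w1   [¬→-rule on 7]
9. ¬p, w1   [¬→-rule on 7]
10. □(¬q → p), w1   [□-rule on 2 via w0Rw1]
11. ¬q → p, w1   [□-rule on 4 via w0Rw1]
12. p, w1   [→-rule on 11 (branches; this branch)]
Accessibility: w0Rw0, w0Rw1, w1Rw0, w1Rw1
Branch closes: p and ¬p both at w1.
All branches of the negation close; one closing branch shown above.

Valid in B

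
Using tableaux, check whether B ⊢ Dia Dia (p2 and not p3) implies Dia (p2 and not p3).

No, not valid

Tableau for the negation not (Dia Dia (p2 and not p3) implies Dia (p2 and not p3)):
1. not (Dia Dia (p2 and not p3) implies Dia (p2 and not p3)), u
2. Dia Dia (p2 and not p3), u   [neg-implies-rule on 1]
3. not Dia (p2 and not p3), u   [neg-implies-rule on 1]
4. not (p2 and not p3), u   [neg-Dia-rule on 3 via uRu]
5. p3, u   [neg-and-rule on 4 (branches; this branch)]
6. Dia (p2 and not p3), v   [Dia-rule on 2: fresh world v, uRv]
7. not (p2 and not p3), v   [neg-Dia-rule on 3 via uRv]
8. p3, v   [neg-and-rule on 7 (branches; this branch)]
9. p2 and not p3, w   [Dia-rule on 6: fresh world w, vRw]
10. p2, w   [and-rule on 9]
11. not p3, w   [and-rule on 9]
Accessibility: uRu, uRv, vRu, vRv, vRw, wRv, wRw
The negation has an open branch (countermodel exists).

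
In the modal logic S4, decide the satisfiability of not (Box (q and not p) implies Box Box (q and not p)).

No, unsatisfiable

1. not (Box (q and not p) implies Box Box (q and not p)), u
2. Box (q and not p), u   [neg-implies-rule on 1]
3. not Box Box (q and not p), u   [neg-implies-rule on 1]
4. q and not p, u   [Box-rule on 2 via uRu]
5. q, u   [and-rule on 4]
6. not p, u   [and-rule on 4]
7. not Box (q and not p), v   [neg-Box-rule on 3: fresh world v, uRv]
8. q and not p, v   [Box-rule on 2 via uRv]
9. q, v   [and-rule on 8]
10. not p, v   [and-rule on 8]
11. not (q and not p), w   [neg-Box-rule on 7: fresh world w, vRw]
12. q and not p, w   [Box-rule on 2 via uRw]
13. q, w   [and-rule on 12]
14. not p, w   [and-rule on 12]
15. p, w   [neg-and-rule on 11 (branches; this branch)]
Accessibility: uRu, uRv, uRw, vRv, vRw, wRw
Branch closes: p and not p both at w.
(One branch shown.) All branches close.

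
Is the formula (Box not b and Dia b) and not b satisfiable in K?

Unsatisfiable (every branch closes)

1. (Box not b and Dia b) and not b, 0
2. Box not b and Dia b, 0
3. not b, 0
4. Box not b, 0
5. Dia b, 0
6. b, 1
7. not b, 1
Accessibility: 0R1
Branch closes: b and not b both at 1.
(One branch shown.) All branches close.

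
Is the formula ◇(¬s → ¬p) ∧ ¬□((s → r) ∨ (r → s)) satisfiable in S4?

1. ◇(¬s → ¬p) ∧ ¬□((s → r) ∨ (r → s)), 0
2. ◇(¬s → ¬p), 0
3. ¬□((s → r) ∨ (r → s)), 0
4. ¬s → ¬p, 1
5. ¬p, 1
6. ¬((s → r) ∨ (r → s)), 2
7. ¬(s → r), 2
8. ¬(r → s), 2
9. s, 2
10. ¬r, 2
11. r, 2
12. ¬s, 2
Accessibility: 0R0, 0R1, 0R2, 1R1, 2R2
Branch closes: r and ¬r both at 2.
Every branch closes; the branch above is one of them.

Unsatisfiable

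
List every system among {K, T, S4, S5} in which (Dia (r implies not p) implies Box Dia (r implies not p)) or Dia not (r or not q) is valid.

S5-tableau for the negation not ((Dia (r implies not p) implies Box Dia (r implies not p)) or Dia not (r or not q)):
1. not ((Dia (r implies not p) implies Box Dia (r implies not p)) or Dia not (r or not q)), 0
2. not (Dia (r implies not p) implies Box Dia (r implies not p)), 0
3. not Dia not (r or not q), 0
4. Dia (r implies not p), 0
5. not Box Dia (r implies not p), 0
6. r or not q, 0
7. not q, 0
8. r implies not p, 1
9. r or not q, 1
10. not p, 1
11. not q, 1
12. not Dia (r implies not p), 2
13. r or not q, 2
14. not (r implies not p), 0
15. r, 0
16. p, 0
17. not (r implies not p), 1
18. r, 1
19. p, 1
Accessibility: 0R0, 0R1, 0R2, 1R0, 1R1, 1R2, 2R0, 2R1, 2R2
Branch closes: p and not p both at 1.
Every branch closes (one shown): valid in S5.
S4-tableau for the negation not ((Dia (r implies not p) implies Box Dia (r implies not p)) or Dia not (r or not q)):
1. not ((Dia (r implies not p) implies Box Dia (r implies not p)) or Dia not (r or not q)), 0
2. not (Dia (r implies not p) implies Box Dia (r implies not p)), 0
3. not Dia not (r or not q), 0
4. Dia (r implies not p), 0
5. not Box Dia (r implies not p), 0
6. r or not q, 0
7. not q, 0
8. r implies not p, 1
9. r or not q, 1
10. not p, 1
11. not q, 1
12. not Dia (r implies not p), 2
13. r or not q, 2
14. not (r implies not p), 2
15. r, 2
16. p, 2
17. not q, 2
Accessibility: 0R0, 0R1, 0R2, 1R1, 2R2
Complete open branch: countermodel on an S4-frame, so not valid in S4, nor in K, T (the same frame is also a K-frame and a T-frame).

S5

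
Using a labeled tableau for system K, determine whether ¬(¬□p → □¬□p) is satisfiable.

Yes, satisfiable

1. ¬(¬□p → □¬□p), 0
2. ¬□p, 0
3. ¬□¬□p, 0
4. ¬p, 1
5. □p, 2
Accessibility: 0R1, 0R2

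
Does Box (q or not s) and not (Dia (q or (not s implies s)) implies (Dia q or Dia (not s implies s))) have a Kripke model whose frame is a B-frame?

Unsatisfiable

1. Box (q or not s) and not (Dia (q or (not s implies s)) implies (Dia q or Dia (not s implies s))), u
2. Box (q or not s), u   [and-rule on 1]
3. not (Dia (q or (not s implies s)) implies (Dia q or Dia (not s implies s))), u   [and-rule on 1]
4. Dia (q or (not s implies s)), u   [neg-implies-rule on 3]
5. not (Dia q or Dia (not s implies s)), u   [neg-implies-rule on 3]
6. not Dia q, u   [neg-or-rule on 5]
7. not Dia (not s implies s), u   [neg-or-rule on 5]
8. q or not s, u   [Box-rule on 2 via uRu]
9. not q, u   [neg-Dia-rule on 6 via uRu]
10. not (not s implies s), u   [neg-Dia-rule on 7 via uRu]
11. not s, u   [neg-implies-rule on 10]
12. q or (not s implies s), v   [Dia-rule on 4: fresh world v, uRv]
13. q or not s, v   [Box-rule on 2 via uRv]
14. not q, v   [neg-Dia-rule on 6 via uRv]
15. not (not s implies s), v   [neg-Dia-rule on 7 via uRv]
16. not s, v   [neg-implies-rule on 15]
17. not s implies s, v   [or-rule on 12 (branches; this branch)]
18. s, v   [implies-rule on 17 (branches; this branch)]
Accessibility: uRu, uRv, vRu, vRv
Branch closes: s and not s both at v.
(One branch shown.) All branches close.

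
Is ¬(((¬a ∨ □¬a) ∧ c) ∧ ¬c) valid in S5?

Tableau for the negation ((¬a ∨ □¬a) ∧ c) ∧ ¬c:
1. ((¬a ∨ □¬a) ∧ c) ∧ ¬c, 0
2. (¬a ∨ □¬a) ∧ c, 0   [∧-rule on 1]
3. ¬c, 0   [∧-rule on 1]
4. ¬a ∨ □¬a, 0   [∧-rule on 2]
5. c, 0   [∧-rule on 2]
Accessibility: 0R0
Branch closes: c and ¬c both at 0.
Every branch of the negation's tableau closes; the branch above is one of them.

Valid in S5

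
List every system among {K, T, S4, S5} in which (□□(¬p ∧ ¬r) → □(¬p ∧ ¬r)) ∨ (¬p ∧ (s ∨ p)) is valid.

T, S4, S5

T-tableau for the negation ¬((□□(¬p ∧ ¬r) → □(¬p ∧ ¬r)) ∨ (¬p ∧ (s ∨ p))):
1. ¬((□□(¬p ∧ ¬r) → □(¬p ∧ ¬r)) ∨ (¬p ∧ (s ∨ p))), w0
2. ¬(□□(¬p ∧ ¬r) → □(¬p ∧ ¬r)), w0
3. ¬(¬p ∧ (s ∨ p)), w0
4. □□(¬p ∧ ¬r), w0
5. ¬□(¬p ∧ ¬r), w0
6. □(¬p ∧ ¬r), w0
7. ¬p ∧ ¬r, w0
8. ¬p, w0
9. ¬r, w0
10. ¬(s ∨ p), w0
11. ¬s, w0
12. ¬(¬p ∧ ¬r), w1
13. □(¬p ∧ ¬r), w1
14. ¬p ∧ ¬r, w1
15. ¬p, w1
16. ¬r, w1
17. r, w1
Accessibility: w0Rw0, w0Rw1, w1Rw1
Branch closes: r and ¬r both at w1.
Every branch closes (one shown): valid in T, hence also in S4, S5 (every theorem of T is a theorem of S4 and S5).
K-tableau for the negation ¬((□□(¬p ∧ ¬r) → □(¬p ∧ ¬r)) ∨ (¬p ∧ (s ∨ p))):
1. ¬((□□(¬p ∧ ¬r) → □(¬p ∧ ¬r)) ∨ (¬p ∧ (s ∨ p))), w0
2. ¬(□□(¬p ∧ ¬r) → □(¬p ∧ ¬r)), w0
3. ¬(¬p ∧ (s ∨ p)), w0
4. □□(¬p ∧ ¬r), w0
5. ¬□(¬p ∧ ¬r), w0
6. ¬(s ∨ p), w0
7. ¬s, w0
8. ¬p, w0
9. ¬(¬p ∧ ¬r), w1
10. □(¬p ∧ ¬r), w1
11. r, w1
Accessibility: w0Rw1
Complete open branch: countermodel on a K-frame, so not valid in K.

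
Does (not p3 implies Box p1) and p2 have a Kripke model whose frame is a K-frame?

1. (not p3 implies Box p1) and p2, w0
2. not p3 implies Box p1, w0   [and-rule on 1]
3. p2, w0   [and-rule on 1]
4. Box p1, w0   [implies-rule on 2 (branches; this branch)]

Satisfiable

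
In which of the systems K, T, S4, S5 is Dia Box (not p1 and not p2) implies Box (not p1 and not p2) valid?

S5-tableau for the negation not (Dia Box (not p1 and not p2) implies Box (not p1 and not p2)):
1. not (Dia Box (not p1 and not p2) implies Box (not p1 and not p2)), w0
2. Dia Box (not p1 and not p2), w0   [neg-implies-rule on 1]
3. not Box (not p1 and not p2), w0   [neg-implies-rule on 1]
4. Box (not p1 and not p2), w1   [Dia-rule on 2: fresh world w1, w0Rw1]
5. not p1 and not p2, w0   [Box-rule on 4 via w1Rw0]
6. not p1, w0   [and-rule on 5]
7. not p2, w0   [and-rule on 5]
8. not p1 and not p2, w1   [Box-rule on 4 via w1Rw1]
9. not p1, w1   [and-rule on 8]
10. not p2, w1   [and-rule on 8]
11. not (not p1 and not p2), w2   [neg-Box-rule on 3: fresh world w2, w0Rw2]
12. not p1 and not p2, w2   [Box-rule on 4 via w1Rw2]
13. not p1, w2   [and-rule on 12]
14. not p2, w2   [and-rule on 12]
15. p2, w2   [neg-and-rule on 11 (branches; this branch)]
Accessibility: w0Rw0, w0Rw1, w0Rw2, w1Rw0, w1Rw1, w1Rw2, w2Rw0, w2Rw1, w2Rw2
Branch closes: p2 and not p2 both at w2.
Every branch closes (one shown): valid in S5.
S4-tableau for the negation not (Dia Box (not p1 and not p2) implies Box (not p1 and not p2)):
1. not (Dia Box (not p1 and not p2) implies Box (not p1 and not p2)), w0
2. Dia Box (not p1 and not p2), w0   [neg-implies-rule on 1]
3. not Box (not p1 and not p2), w0   [neg-implies-rule on 1]
4. Box (not p1 and not p2), w1   [Dia-rule on 2: fresh world w1, w0Rw1]
5. not p1 and not p2, w1   [Box-rule on 4 via w1Rw1]
6. not p1, w1   [and-rule on 5]
7. not p2, w1   [and-rule on 5]
8. not (not p1 and not p2), w2   [neg-Box-rule on 3: fresh world w2, w0Rw2]
9. p2, w2   [neg-and-rule on 8 (branches; this branch)]
Accessibility: w0Rw0, w0Rw1, w0Rw2, w1Rw1, w2Rw2
Complete open branch: countermodel on an S4-frame, so not valid in S4, nor in K, T (the same frame is also a K-frame and a T-frame).

S5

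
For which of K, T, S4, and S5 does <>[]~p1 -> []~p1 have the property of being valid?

S5-tableau for the negation ~(<>[]~p1 -> []~p1):
1. ~(<>[]~p1 -> []~p1), u
2. <>[]~p1, u   [~->-rule on 1]
3. ~[]~p1, u   [~->-rule on 1]
4. []~p1, v   [<>-rule on 2: fresh world v, uRv]
5. ~p1, u   [[]-rule on 4 via vRu]
6. ~p1, v   [[]-rule on 4 via vRv]
7. p1, w   [~[]-rule on 3: fresh world w, uRw]
8. ~p1, w   [[]-rule on 4 via vRw]
Accessibility: uRu, uRv, uRw, vRu, vRv, vRw, wRu, wRv, wRw
Branch closes: p1 and ~p1 both at w.
Every branch closes (one shown): valid in S5.
S4-tableau for the negation ~(<>[]~p1 -> []~p1):
1. ~(<>[]~p1 -> []~p1), u
2. <>[]~p1, u   [~->-rule on 1]
3. ~[]~p1, u   [~->-rule on 1]
4. []~p1, v   [<>-rule on 2: fresh world v, uRv]
5. ~p1, v   [[]-rule on 4 via vRv]
6. p1, w   [~[]-rule on 3: fresh world w, uRw]
Accessibility: uRu, uRv, uRw, vRv, wRw
Complete open branch: countermodel on an S4-frame, so not valid in S4, nor in K, T (the same frame is also a K-frame and a T-frame).

S5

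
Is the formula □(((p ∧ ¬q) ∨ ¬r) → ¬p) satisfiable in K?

Yes, satisfiable

1. □(((p ∧ ¬q) ∨ ¬r) → ¬p), w0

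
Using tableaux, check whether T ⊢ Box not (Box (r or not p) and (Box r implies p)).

Tableau for the negation not Box not (Box (r or not p) and (Box r implies p)):
1. not Box not (Box (r or not p) and (Box r implies p)), w0
2. Box (r or not p) and (Box r implies p), w1
3. Box (r or not p), w1
4. Box r implies p, w1
5. r or not p, w1
6. p, w1
7. r, w1
Accessibility: w0Rw0, w0Rw1, w1Rw1
The negation has an open branch (countermodel exists).

Invalid (countermodel exists)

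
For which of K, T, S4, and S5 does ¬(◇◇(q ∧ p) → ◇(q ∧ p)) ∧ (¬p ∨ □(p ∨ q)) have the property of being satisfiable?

S4-tableau for the formula:
1. ¬(◇◇(q ∧ p) → ◇(q ∧ p)) ∧ (¬p ∨ □(p ∨ q)), u
2. ¬(◇◇(q ∧ p) → ◇(q ∧ p)), u   [∧-rule on 1]
3. ¬p ∨ □(p ∨ q), u   [∧-rule on 1]
4. ◇◇(q ∧ p), u   [¬→-rule on 2]
5. ¬◇(q ∧ p), u   [¬→-rule on 2]
6. ¬(q ∧ p), u   [¬◇-rule on 5 via uRu]
7. □(p ∨ q), u   [∨-rule on 3 (branches; this branch)]
8. p ∨ q, u   [□-rule on 7 via uRu]
9. ¬p, u   [¬∧-rule on 6 (branches; this branch)]
10. q, u   [∨-rule on 8 (branches; this branch)]
11. ◇(q ∧ p), v   [◇-rule on 4: fresh world v, uRv]
12. ¬(q ∧ p), v   [¬◇-rule on 5 via uRv]
13. p ∨ q, v   [□-rule on 7 via uRv]
14. ¬p, v   [¬∧-rule on 12 (branches; this branch)]
15. q, v   [∨-rule on 13 (branches; this branch)]
16. q ∧ p, w   [◇-rule on 11: fresh world w, vRw]
17. q, w   [∧-rule on 16]
18. p, w   [∧-rule on 16]
19. ¬(q ∧ p), w   [¬◇-rule on 5 via uRw]
20. p ∨ q, w   [□-rule on 7 via uRw]
21. ¬p, w   [¬∧-rule on 19 (branches; this branch)]
Accessibility: uRu, uRv, uRw, vRv, vRw, wRw
Branch closes: p and ¬p both at w.
Every branch closes (one shown): unsatisfiable in S4, hence also in S5 (every S5-frame is an S4-frame).
T-tableau for the formula:
1. ¬(◇◇(q ∧ p) → ◇(q ∧ p)) ∧ (¬p ∨ □(p ∨ q)), u
2. ¬(◇◇(q ∧ p) → ◇(q ∧ p)), u   [∧-rule on 1]
3. ¬p ∨ □(p ∨ q), u   [∧-rule on 1]
4. ◇◇(q ∧ p), u   [¬→-rule on 2]
5. ¬◇(q ∧ p), u   [¬→-rule on 2]
6. ¬(q ∧ p), u   [¬◇-rule on 5 via uRu]
7. □(p ∨ q), u   [∨-rule on 3 (branches; this branch)]
8. p ∨ q, u   [□-rule on 7 via uRu]
9. ¬p, u   [¬∧-rule on 6 (branches; this branch)]
10. q, u   [∨-rule on 8 (branches; this branch)]
11. ◇(q ∧ p), v   [◇-rule on 4: fresh world v, uRv]
12. ¬(q ∧ p), v   [¬◇-rule on 5 via uRv]
13. p ∨ q, v   [□-rule on 7 via uRv]
14. ¬p, v   [¬∧-rule on 12 (branches; this branch)]
15. q, v   [∨-rule on 13 (branches; this branch)]
16. q ∧ p, w   [◇-rule on 11: fresh world w, vRw]
17. q, w   [∧-rule on 16]
18. p, w   [∧-rule on 16]
Accessibility: uRu, uRv, vRv, vRw, wRw
Complete open branch: satisfiable in T, hence also in K (this T-model is also a K-model).

K, T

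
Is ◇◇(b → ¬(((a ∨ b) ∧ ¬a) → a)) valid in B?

No, not valid

Tableau for the negation ¬◇◇(b → ¬(((a ∨ b) ∧ ¬a) → a)):
1. ¬◇◇(b → ¬(((a ∨ b) ∧ ¬a) → a)), w0
2. ¬◇(b → ¬(((a ∨ b) ∧ ¬a) → a)), w0
3. ¬(b → ¬(((a ∨ b) ∧ ¬a) → a)), w0
4. b, w0
5. ((a ∨ b) ∧ ¬a) → a, w0
6. a, w0
Accessibility: w0Rw0
The negation has an open branch (countermodel exists).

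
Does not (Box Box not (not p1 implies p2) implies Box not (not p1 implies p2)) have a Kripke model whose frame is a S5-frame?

1. not (Box Box not (not p1 implies p2) implies Box not (not p1 implies p2)), u
2. Box Box not (not p1 implies p2), u   [neg-implies-rule on 1]
3. not Box not (not p1 implies p2), u   [neg-implies-rule on 1]
4. Box not (not p1 implies p2), u   [Box-rule on 2 via uRu]
5. not (not p1 implies p2), u   [Box-rule on 4 via uRu]
6. not p1, u   [neg-implies-rule on 5]
7. not p2, u   [neg-implies-rule on 5]
8. not p1 implies p2, v   [neg-Box-rule on 3: fresh world v, uRv]
9. Box not (not p1 implies p2), v   [Box-rule on 2 via uRv]
10. not (not p1 implies p2), v   [Box-rule on 4 via uRv]
11. not p1, v   [neg-implies-rule on 10]
12. not p2, v   [neg-implies-rule on 10]
13. p2, v   [implies-rule on 8 (branches; this branch)]
Accessibility: uRu, uRv, vRu, vRv
Branch closes: p2 and not p2 both at v.
(One branch shown.) All branches close.

No, unsatisfiable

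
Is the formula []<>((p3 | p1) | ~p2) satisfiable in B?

1. []<>((p3 | p1) | ~p2), w0
2. <>((p3 | p1) | ~p2), w0
3. (p3 | p1) | ~p2, w1
4. <>((p3 | p1) | ~p2), w1
5. ~p2, w1
6. (p3 | p1) | ~p2, w2
7. ~p2, w2
Accessibility: w0Rw0, w0Rw1, w1Rw0, w1Rw1, w1Rw2, w2Rw1, w2Rw2

Satisfiable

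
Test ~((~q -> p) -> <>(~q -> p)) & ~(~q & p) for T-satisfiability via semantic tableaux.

Unsatisfiable

1. ~((~q -> p) -> <>(~q -> p)) & ~(~q & p), 0
2. ~((~q -> p) -> <>(~q -> p)), 0   [&-rule on 1]
3. ~(~q & p), 0   [&-rule on 1]
4. ~q -> p, 0   [~->-rule on 2]
5. ~<>(~q -> p), 0   [~->-rule on 2]
6. ~(~q -> p), 0   [~<>-rule on 5 via 0R0]
7. ~q, 0   [~->-rule on 6]
8. ~p, 0   [~->-rule on 6]
9. p, 0   [->-rule on 4 (branches; this branch)]
Accessibility: 0R0
Branch closes: p and ~p both at 0.
(One branch shown.) All branches close.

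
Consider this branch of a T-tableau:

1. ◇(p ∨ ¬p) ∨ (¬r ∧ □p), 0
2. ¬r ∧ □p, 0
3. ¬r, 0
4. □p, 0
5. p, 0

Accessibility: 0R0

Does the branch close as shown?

No, open

There is no literal clash: for every atom and world, at most one sign appears.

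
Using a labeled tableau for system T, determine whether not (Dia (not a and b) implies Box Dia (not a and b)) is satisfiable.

Yes, satisfiable

1. not (Dia (not a and b) implies Box Dia (not a and b)), u
2. Dia (not a and b), u
3. not Box Dia (not a and b), u
4. not a and b, v
5. not a, v
6. b, v
7. not Dia (not a and b), w
8. not (not a and b), w
9. not b, w
Accessibility: uRu, uRv, uRw, vRv, wRw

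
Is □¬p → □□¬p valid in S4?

Tableau for the negation ¬(□¬p → □□¬p):
1. ¬(□¬p → □□¬p), 0
2. □¬p, 0
3. ¬□□¬p, 0
4. ¬p, 0
5. ¬□¬p, 1
6. ¬p, 1
7. p, 2
8. ¬p, 2
Accessibility: 0R0, 0R1, 0R2, 1R1, 1R2, 2R2
Branch closes: p and ¬p both at 2.
Every branch of the negation's tableau closes; the branch above is one of them.

Valid in S4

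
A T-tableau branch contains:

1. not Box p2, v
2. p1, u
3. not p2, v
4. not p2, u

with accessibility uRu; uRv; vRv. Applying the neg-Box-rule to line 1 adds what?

a fresh world w with vRw, and not p2 at w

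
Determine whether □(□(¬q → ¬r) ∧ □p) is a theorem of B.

Invalid (countermodel exists)

Tableau for the negation ¬□(□(¬q → ¬r) ∧ □p):
1. ¬□(□(¬q → ¬r) ∧ □p), w0
2. ¬(□(¬q → ¬r) ∧ □p), w1
3. ¬□p, w1
4. ¬p, w2
Accessibility: w0Rw0, w0Rw1, w1Rw0, w1Rw1, w1Rw2, w2Rw1, w2Rw2
The negation has an open branch (countermodel exists).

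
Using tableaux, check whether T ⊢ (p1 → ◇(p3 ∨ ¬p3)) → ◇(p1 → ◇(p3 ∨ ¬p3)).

Valid

Tableau for the negation ¬((p1 → ◇(p3 ∨ ¬p3)) → ◇(p1 → ◇(p3 ∨ ¬p3))):
1. ¬((p1 → ◇(p3 ∨ ¬p3)) → ◇(p1 → ◇(p3 ∨ ¬p3))), u
2. p1 → ◇(p3 ∨ ¬p3), u
3. ¬◇(p1 → ◇(p3 ∨ ¬p3)), u
4. ¬(p1 → ◇(p3 ∨ ¬p3)), u
5. p1, u
6. ¬◇(p3 ∨ ¬p3), u
7. ¬(p3 ∨ ¬p3), u
8. ¬p3, u
9. p3, u
Accessibility: uRu
Branch closes: p3 and ¬p3 both at u.
Every branch of the negation's tableau closes; the branch above is one of them.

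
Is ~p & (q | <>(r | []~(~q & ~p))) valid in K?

Invalid (countermodel exists)

Tableau for the negation ~(~p & (q | <>(r | []~(~q & ~p)))):
1. ~(~p & (q | <>(r | []~(~q & ~p)))), 0
2. ~(q | <>(r | []~(~q & ~p))), 0
3. ~q, 0
4. ~<>(r | []~(~q & ~p)), 0
The negation has an open branch (countermodel exists).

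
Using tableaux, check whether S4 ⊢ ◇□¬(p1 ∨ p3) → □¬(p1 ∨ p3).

Invalid (countermodel exists)

Tableau for the negation ¬(◇□¬(p1 ∨ p3) → □¬(p1 ∨ p3)):
1. ¬(◇□¬(p1 ∨ p3) → □¬(p1 ∨ p3)), w0
2. ◇□¬(p1 ∨ p3), w0
3. ¬□¬(p1 ∨ p3), w0
4. □¬(p1 ∨ p3), w1
5. ¬(p1 ∨ p3), w1
6. ¬p1, w1
7. ¬p3, w1
8. p1 ∨ p3, w2
9. p3, w2
Accessibility: w0Rw0, w0Rw1, w0Rw2, w1Rw1, w2Rw2
The negation has an open branch (countermodel exists).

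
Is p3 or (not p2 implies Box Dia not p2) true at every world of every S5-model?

Tableau for the negation not (p3 or (not p2 implies Box Dia not p2)):
1. not (p3 or (not p2 implies Box Dia not p2)), u
2. not p3, u
3. not (not p2 implies Box Dia not p2), u
4. not p2, u
5. not Box Dia not p2, u
6. not Dia not p2, v
7. p2, u
Accessibility: uRu, uRv, vRu, vRv
Branch closes: p2 and not p2 both at u.
Every branch of the negation's tableau closes; the branch above is one of them.

Yes, valid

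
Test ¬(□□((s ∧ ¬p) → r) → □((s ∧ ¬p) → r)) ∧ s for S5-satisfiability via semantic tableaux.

Unsatisfiable (every branch closes)

1. ¬(□□((s ∧ ¬p) → r) → □((s ∧ ¬p) → r)) ∧ s, u
2. ¬(□□((s ∧ ¬p) → r) → □((s ∧ ¬p) → r)), u
3. s, u
4. □□((s ∧ ¬p) → r), u
5. ¬□((s ∧ ¬p) → r), u
6. □((s ∧ ¬p) → r), u
7. (s ∧ ¬p) → r, u
8. ¬(s ∧ ¬p), u
9. p, u
10. ¬((s ∧ ¬p) → r), v
11. s ∧ ¬p, v
12. ¬r, v
13. s, v
14. ¬p, v
15. □((s ∧ ¬p) → r), v
16. (s ∧ ¬p) → r, v
17. ¬(s ∧ ¬p), v
18. p, v
Accessibility: uRu, uRv, vRu, vRv
Branch closes: p and ¬p both at v.
Every branch closes; the branch above is one of them.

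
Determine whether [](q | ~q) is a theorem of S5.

Yes, valid

Tableau for the negation ~[](q | ~q):
1. ~[](q | ~q), w0
2. ~(q | ~q), w1
3. ~q, w1
4. q, w1
Accessibility: w0Rw0, w0Rw1, w1Rw0, w1Rw1
Branch closes: q and ~q both at w1.
Every branch of the negation's tableau closes; the branch above is one of them.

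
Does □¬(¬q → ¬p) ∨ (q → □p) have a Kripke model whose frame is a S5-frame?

1. □¬(¬q → ¬p) ∨ (q → □p), u
2. q → □p, u
3. □p, u
4. p, u
Accessibility: uRu

Yes, satisfiable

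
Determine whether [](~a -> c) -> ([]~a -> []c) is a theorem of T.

Valid in T

Tableau for the negation ~([](~a -> c) -> ([]~a -> []c)):
1. ~([](~a -> c) -> ([]~a -> []c)), u
2. [](~a -> c), u   [~->-rule on 1]
3. ~([]~a -> []c), u   [~->-rule on 1]
4. []~a, u   [~->-rule on 3]
5. ~[]c, u   [~->-rule on 3]
6. ~a -> c, u   [[]-rule on 2 via uRu]
7. ~a, u   [[]-rule on 4 via uRu]
8. c, u   [->-rule on 6 (branches; this branch)]
9. ~c, v   [~[]-rule on 5: fresh world v, uRv]
10. ~a -> c, v   [[]-rule on 2 via uRv]
11. ~a, v   [[]-rule on 4 via uRv]
12. c, v   [->-rule on 10 (branches; this branch)]
Accessibility: uRu, uRv, vRv
Branch closes: c and ~c both at v.
Every branch of the negation's tableau closes; the branch above is one of them.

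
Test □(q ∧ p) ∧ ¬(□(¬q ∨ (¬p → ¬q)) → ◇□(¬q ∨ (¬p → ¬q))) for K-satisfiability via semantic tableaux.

1. □(q ∧ p) ∧ ¬(□(¬q ∨ (¬p → ¬q)) → ◇□(¬q ∨ (¬p → ¬q))), 0
2. □(q ∧ p), 0
3. ¬(□(¬q ∨ (¬p → ¬q)) → ◇□(¬q ∨ (¬p → ¬q))), 0
4. □(¬q ∨ (¬p → ¬q)), 0
5. ¬◇□(¬q ∨ (¬p → ¬q)), 0

Satisfiable (open branch found)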